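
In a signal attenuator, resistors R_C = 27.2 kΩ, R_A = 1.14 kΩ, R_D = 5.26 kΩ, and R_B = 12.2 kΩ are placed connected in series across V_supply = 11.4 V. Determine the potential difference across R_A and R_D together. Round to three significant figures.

V ≈ 1.59 V

Series total: ΣR = 27.2 + 1.14 + 5.26 + 12.2 = 45.80 kΩ.
R_{R_A..R_D} = 1.14 + 5.26 = 6.400 kΩ.
V = V_supply · R/ΣR = 11.4 × 0.1397 = 1.593 V.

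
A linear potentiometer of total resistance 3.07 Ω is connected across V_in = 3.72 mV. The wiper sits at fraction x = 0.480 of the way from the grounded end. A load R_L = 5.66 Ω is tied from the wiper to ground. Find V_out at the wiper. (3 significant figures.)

V_out ≈ 1.57 mV

The pot divides into 1.596 Ω above the wiper and 1.474 Ω below.
(x·R_p) ‖ R_L = 1.169 Ω.
Then V_out = V_in · 1.169/(1.596 + 1.169) = 1.573 mV.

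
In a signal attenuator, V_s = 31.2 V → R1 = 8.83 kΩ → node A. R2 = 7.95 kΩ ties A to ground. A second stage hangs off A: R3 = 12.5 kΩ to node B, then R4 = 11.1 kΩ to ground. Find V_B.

V_B ≈ 5.91 V

Looking into the second stage from A: R3 + R4 = 23.60 kΩ appears in parallel with R2.
Effective lower resistance at A: R2 ‖ 23.60 = 5.947 kΩ.
First divider: V_A = V_s · 5.947/(8.83 + 5.947) = 12.56 V.
V_B = V_A × 0.4703 = 5.906 V.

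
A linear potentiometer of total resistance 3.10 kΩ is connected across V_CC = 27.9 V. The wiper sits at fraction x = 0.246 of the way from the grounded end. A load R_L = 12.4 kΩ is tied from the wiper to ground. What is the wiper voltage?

The pot divides into 2.337 kΩ above the wiper and 0.7626 kΩ below.
Lower segment in parallel with the load: 0.7626 ‖ 12.4 = 0.7184 kΩ.
V_out = 27.9 × 0.7184/(2.337 + 0.7184) = 6.559 V.
(Unloaded: V_out = x·V_CC = 6.86 V.)

V_out ≈ 6.56 V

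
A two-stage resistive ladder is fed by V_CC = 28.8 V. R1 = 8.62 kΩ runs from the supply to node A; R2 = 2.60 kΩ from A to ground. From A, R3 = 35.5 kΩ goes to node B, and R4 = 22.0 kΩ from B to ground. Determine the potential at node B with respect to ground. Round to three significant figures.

The second stage (R3 + R4 = 57.50 kΩ) loads node A in parallel with R2.
Effective lower resistance at A: R2 ‖ 57.50 = 2.488 kΩ.
First divider: V_A = V_CC · 2.488/(8.62 + 2.488) = 6.450 V.
V_B = V_A × 0.3826 = 2.468 V.

V_B ≈ 2.47 V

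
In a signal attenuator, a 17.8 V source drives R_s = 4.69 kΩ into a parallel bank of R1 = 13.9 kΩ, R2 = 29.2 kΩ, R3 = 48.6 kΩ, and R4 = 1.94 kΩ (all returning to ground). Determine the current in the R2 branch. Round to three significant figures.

Equivalent of the parallel group: R_p = 1.557 kΩ.
Node voltage V_A = V_DC · R_p/(R_s + R_p) = 17.8 × 0.2492 = 4.437 V.
Branch current I = V_A/R2 = 4.437/29.2 = 0.1519 mA.

I ≈ 0.152 mA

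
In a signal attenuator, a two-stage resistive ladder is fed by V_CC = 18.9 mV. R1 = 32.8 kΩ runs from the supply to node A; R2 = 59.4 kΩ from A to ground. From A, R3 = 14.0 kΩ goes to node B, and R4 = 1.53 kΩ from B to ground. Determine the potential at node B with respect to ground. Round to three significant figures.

V_B ≈ 0.508 mV

The second stage (R3 + R4 = 15.53 kΩ) loads node A in parallel with R2.
Effective lower resistance at A: R2 ‖ 15.53 = 12.31 kΩ.
V_A = 18.9 × 12.31/(32.8 + 12.31) = 5.158 mV.
Stage 2 is unloaded, so V_B = V_A · R4/(R3+R4) = 5.158 × 1.53/15.53 = 0.5082 mV.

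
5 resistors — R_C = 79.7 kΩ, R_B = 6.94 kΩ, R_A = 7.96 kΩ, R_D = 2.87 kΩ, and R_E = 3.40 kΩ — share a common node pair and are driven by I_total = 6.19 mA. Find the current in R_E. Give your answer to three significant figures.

I ≈ 1.97 mA

Conductances: ΣG = 1/79.7 + 1/6.94 + 1/7.96 + 1/2.87 + 1/3.40 = 0.9248 (1/kΩ).
Current divider: I(R_E) = I_total · G_k/ΣG = 6.19 × (0.2941/0.9248) = 6.19 × 0.3180 = 1.969 mA.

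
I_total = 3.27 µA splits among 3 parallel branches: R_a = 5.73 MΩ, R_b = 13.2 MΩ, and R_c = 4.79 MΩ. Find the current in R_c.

Total conductance ΣG = 1/5.73 + 1/13.2 + 1/4.79 = 0.4590 (units of 1/MΩ).
R_c takes the fraction G_k/ΣG = 0.2088/0.4590 = 0.4548, so I = 3.27 × 0.4548 = 1.487 µA.

I ≈ 1.49 µA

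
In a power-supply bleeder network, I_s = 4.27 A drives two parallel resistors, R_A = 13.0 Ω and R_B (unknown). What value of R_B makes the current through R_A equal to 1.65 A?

R_B ≈ 8.19 Ω

In a two-way split, I_A/I_s = R_B/(R_A + R_B).
1.65/4.27 = R_B/(R_A + R_B) → R_B = R_A · (0.3864)/(1 − 0.3864) = 13.0 × 0.6298 = 8.187 Ω.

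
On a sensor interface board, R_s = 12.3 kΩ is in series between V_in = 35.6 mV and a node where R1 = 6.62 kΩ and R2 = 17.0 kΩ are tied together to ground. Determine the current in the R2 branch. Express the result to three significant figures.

I ≈ 0.585 µA

Combine the parallel branches: R_p = (1/6.62 + 1/17.0)⁻¹ = 4.765 kΩ.
Node voltage V_A = V_in · R_p/(R_s + R_p) = 35.6 × 0.2792 = 9.940 mV.
I(R2) = V_A / R2 = 9.940/17.0 = 0.5847 µA.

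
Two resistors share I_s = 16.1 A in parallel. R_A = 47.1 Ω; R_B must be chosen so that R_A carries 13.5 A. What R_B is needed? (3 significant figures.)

R_B ≈ 245 Ω

Two-branch current divider: I_A = I_s · R_B/(R_A + R_B).
13.5/16.1 = R_B/(R_A + R_B) → R_B = R_A · (0.8385)/(1 − 0.8385) = 47.1 × 5.192 = 244.6 Ω.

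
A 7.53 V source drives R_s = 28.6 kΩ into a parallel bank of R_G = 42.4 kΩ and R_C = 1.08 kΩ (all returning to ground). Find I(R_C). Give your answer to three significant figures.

Equivalent of the parallel group: R_p = 1.053 kΩ.
V_A = 7.53 × 1.053/29.65 = 0.2674 V.
Branch current I = V_A/R_C = 0.2674/1.08 = 0.2476 mA.

I ≈ 0.248 mA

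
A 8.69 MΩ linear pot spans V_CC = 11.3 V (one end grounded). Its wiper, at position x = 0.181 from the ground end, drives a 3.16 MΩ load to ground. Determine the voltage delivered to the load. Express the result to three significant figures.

The pot divides into 7.117 MΩ above the wiper and 1.573 MΩ below.
Lower segment in parallel with the load: 1.573 ‖ 3.16 = 1.050 MΩ.
V_out = 11.3 × 1.050/(7.117 + 1.050) = 1.453 V.

V_out ≈ 1.45 V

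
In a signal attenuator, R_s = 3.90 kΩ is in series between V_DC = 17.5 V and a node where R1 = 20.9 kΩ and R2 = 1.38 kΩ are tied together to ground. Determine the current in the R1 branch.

I ≈ 0.209 mA

Equivalent of the parallel group: R_p = 1.295 kΩ.
Node voltage V_A = V_DC · R_p/(R_s + R_p) = 17.5 × 0.2492 = 4.361 V.
Branch current I = V_A/R1 = 4.361/20.9 = 0.2087 mA.
(Check via current divider: I_total = 3.369 mA; share G_k/ΣG = 0.06194 → same result.)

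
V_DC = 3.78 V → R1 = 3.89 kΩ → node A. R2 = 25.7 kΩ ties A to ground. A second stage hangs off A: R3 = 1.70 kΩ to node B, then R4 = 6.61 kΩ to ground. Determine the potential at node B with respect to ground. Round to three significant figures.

The second stage (R3 + R4 = 8.310 kΩ) loads node A in parallel with R2.
Effective lower resistance at A: R2 ‖ 8.310 = 6.280 kΩ.
First divider: V_A = V_DC · 6.280/(3.89 + 6.280) = 2.334 V.
V_B = V_A × 0.7954 = 1.857 V.

V_B ≈ 1.86 V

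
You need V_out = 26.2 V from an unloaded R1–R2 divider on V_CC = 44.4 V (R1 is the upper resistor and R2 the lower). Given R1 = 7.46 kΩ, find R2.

Required fraction k = V_out/V_CC = 0.5901.
R2 = R1 · 0.5901/(1 − 0.5901) = 10.74 kΩ.

R2 ≈ 10.7 kΩ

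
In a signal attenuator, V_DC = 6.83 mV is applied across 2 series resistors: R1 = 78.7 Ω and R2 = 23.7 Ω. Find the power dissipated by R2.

The common current is I = 6.83/102.4 = 0.06670 mA.
V(R2) = I·R = 1.581 mV; P = V·I = 1.581 × 0.06670 = 0.1054 µW.

P ≈ 0.105 µW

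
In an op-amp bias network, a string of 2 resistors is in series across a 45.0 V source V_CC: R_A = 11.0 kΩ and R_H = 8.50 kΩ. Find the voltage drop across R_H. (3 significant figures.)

V ≈ 19.6 V

Series total: ΣR = 11.0 + 8.50 = 19.50 kΩ.
By the voltage-divider rule, V = 45.0 × 8.500/19.50 = 19.62 V.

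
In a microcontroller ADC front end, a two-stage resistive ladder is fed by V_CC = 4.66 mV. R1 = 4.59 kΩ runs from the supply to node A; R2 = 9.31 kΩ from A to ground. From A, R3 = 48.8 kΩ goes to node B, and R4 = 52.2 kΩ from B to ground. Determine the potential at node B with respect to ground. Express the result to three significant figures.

Node A sees R2 in parallel with the series input of stage 2, R3 + R4 = 101.0 kΩ.
R2 ‖ (R3+R4) = 8.524 kΩ.
So V_A = 4.66 × 0.6500 = 3.029 mV.
Then the unloaded second divider: V_B = V_A × R4/(R3+R4) = 3.029 × 0.5168 = 1.565 mV.

V_B ≈ 1.57 mV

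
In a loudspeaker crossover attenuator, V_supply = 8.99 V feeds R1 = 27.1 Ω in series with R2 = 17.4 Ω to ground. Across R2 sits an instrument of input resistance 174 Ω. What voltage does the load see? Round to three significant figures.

V_out ≈ 3.31 V

R2 ‖ R_L = (17.4 × 174)/(17.4 + 174) = 15.82 Ω.
Then V_out = V_supply · R2'/(R1 + R2') = 8.99 × 15.82/42.92 = 3.313 V.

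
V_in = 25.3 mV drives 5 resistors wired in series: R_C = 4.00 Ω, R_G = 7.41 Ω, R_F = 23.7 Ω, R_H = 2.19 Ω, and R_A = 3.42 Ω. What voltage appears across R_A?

V ≈ 2.12 mV

Total series resistance ΣR = 4.00 + 7.41 + 23.7 + 2.19 + 3.42 = 40.72 Ω.
V = V_in · R/ΣR = 25.3 × 0.08399 = 2.125 mV.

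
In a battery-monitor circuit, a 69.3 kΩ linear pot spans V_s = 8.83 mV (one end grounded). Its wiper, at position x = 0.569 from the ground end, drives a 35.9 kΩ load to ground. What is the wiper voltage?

V_out ≈ 3.41 mV

Lower segment x·R_p = 39.43 kΩ; upper segment (1−x)·R_p = 29.87 kΩ.
Lower segment in parallel with the load: 39.43 ‖ 35.9 = 18.79 kΩ.
Loaded-divider output: V_out = 8.83 × 0.3862 = 3.410 mV.
(Unloaded: V_out = x·V_s = 5.02 mV.)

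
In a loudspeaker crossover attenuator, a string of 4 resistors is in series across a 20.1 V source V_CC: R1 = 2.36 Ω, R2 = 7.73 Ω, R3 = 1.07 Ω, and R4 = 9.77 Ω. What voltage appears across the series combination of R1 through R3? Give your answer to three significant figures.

Series total: ΣR = 2.36 + 7.73 + 1.07 + 9.77 = 20.93 Ω.
R_{R1..R3} = 2.36 + 7.73 + 1.07 = 11.16 Ω.
V = V_CC · R/ΣR = 20.1 × 0.5332 = 10.72 V.

V ≈ 10.7 V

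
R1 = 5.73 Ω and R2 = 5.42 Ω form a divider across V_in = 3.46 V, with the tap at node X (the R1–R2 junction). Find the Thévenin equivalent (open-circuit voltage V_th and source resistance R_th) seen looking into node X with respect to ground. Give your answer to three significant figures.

V_th is the unloaded tap voltage: V_in · R2/(R1+R2) = 3.46 × 0.4861 = 1.682 V.
Zeroing V_in shorts the top of R1 to ground, so R_th = R1 ‖ R2 = 2.785 Ω.

V_th ≈ 1.68 V, R_th ≈ 2.79 Ω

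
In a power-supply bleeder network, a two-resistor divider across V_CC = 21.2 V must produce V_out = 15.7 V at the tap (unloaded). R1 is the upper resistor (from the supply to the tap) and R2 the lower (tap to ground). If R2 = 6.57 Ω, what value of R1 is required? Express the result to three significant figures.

The divider ratio is R2/(R1+R2) = 15.7/21.2 = 0.7406.
So R1 = R2 · (V_CC/V_out − 1) = 6.57 × (21.2/15.7 − 1) = 6.57 × 0.3503 = 2.302 Ω.

R1 ≈ 2.30 Ω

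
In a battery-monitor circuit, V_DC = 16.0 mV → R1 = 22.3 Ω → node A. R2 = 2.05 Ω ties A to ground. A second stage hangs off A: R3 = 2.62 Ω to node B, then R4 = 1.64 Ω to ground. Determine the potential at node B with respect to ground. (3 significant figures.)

The second stage (R3 + R4 = 4.260 Ω) loads node A in parallel with R2.
R2 ‖ (R3+R4) = 1.384 Ω.
First divider: V_A = V_DC · 1.384/(22.3 + 1.384) = 0.9350 mV.
Then the unloaded second divider: V_B = V_A × R4/(R3+R4) = 0.9350 × 0.3850 = 0.3599 mV.

V_B ≈ 0.360 mV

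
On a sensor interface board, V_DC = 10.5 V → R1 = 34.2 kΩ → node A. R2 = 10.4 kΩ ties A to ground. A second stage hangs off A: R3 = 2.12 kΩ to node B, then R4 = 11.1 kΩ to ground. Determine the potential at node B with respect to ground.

V_B ≈ 1.28 V

Looking into the second stage from A: R3 + R4 = 13.22 kΩ appears in parallel with R2.
R2 ‖ (R3+R4) = 5.821 kΩ.
V_A = 10.5 × 5.821/(34.2 + 5.821) = 1.527 V.
Stage 2 is unloaded, so V_B = V_A · R4/(R3+R4) = 1.527 × 11.1/13.22 = 1.282 V.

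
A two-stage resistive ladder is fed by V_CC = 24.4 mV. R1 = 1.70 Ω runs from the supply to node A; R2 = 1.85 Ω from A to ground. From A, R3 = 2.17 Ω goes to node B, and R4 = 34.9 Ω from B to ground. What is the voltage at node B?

Looking into the second stage from A: R3 + R4 = 37.07 Ω appears in parallel with R2.
R2 ‖ (R3+R4) = 1.762 Ω.
So V_A = 24.4 × 0.5090 = 12.42 mV.
Stage 2 is unloaded, so V_B = V_A · R4/(R3+R4) = 12.42 × 34.9/37.07 = 11.69 mV.

V_B ≈ 11.7 mV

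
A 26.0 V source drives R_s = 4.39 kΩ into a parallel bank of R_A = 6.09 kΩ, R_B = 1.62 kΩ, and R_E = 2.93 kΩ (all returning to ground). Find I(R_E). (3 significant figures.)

I ≈ 1.50 mA

Equivalent of the parallel group: R_p = 0.8906 kΩ.
Node voltage V_A = V_supply · R_p/(R_s + R_p) = 26.0 × 0.1687 = 4.385 V.
Branch current I = V_A/R_E = 4.385/2.93 = 1.497 mA.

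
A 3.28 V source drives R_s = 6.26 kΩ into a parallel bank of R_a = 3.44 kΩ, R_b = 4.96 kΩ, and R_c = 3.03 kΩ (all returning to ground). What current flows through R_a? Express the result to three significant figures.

I ≈ 0.155 mA

Combine the parallel branches: R_p = (1/3.44 + 1/4.96 + 1/3.03)⁻¹ = 1.216 kΩ.
V_A = 3.28 × 1.216/7.476 = 0.5335 V.
Branch current I = V_A/R_a = 0.5335/3.44 = 0.1551 mA.
(Check via current divider: I_total = 0.4387 mA; share G_k/ΣG = 0.3535 → same result.)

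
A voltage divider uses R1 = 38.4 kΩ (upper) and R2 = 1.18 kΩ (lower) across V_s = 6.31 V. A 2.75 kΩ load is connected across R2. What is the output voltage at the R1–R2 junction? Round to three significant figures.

R2 ‖ R_L = (1.18 × 2.75)/(1.18 + 2.75) = 0.8257 kΩ.
Voltage divider with the loaded lower leg: V_out = 6.31 × 0.8257/(38.4 + 0.8257) = 6.31 × 0.02105 = 0.1328 V.

V_out ≈ 0.133 V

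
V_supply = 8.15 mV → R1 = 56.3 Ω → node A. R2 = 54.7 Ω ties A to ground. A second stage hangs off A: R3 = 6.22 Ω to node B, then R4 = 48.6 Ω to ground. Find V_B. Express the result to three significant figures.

V_B ≈ 2.36 mV

The second stage (R3 + R4 = 54.82 Ω) loads node A in parallel with R2.
R2 ‖ (R3+R4) = 27.38 Ω.
First divider: V_A = V_supply · 27.38/(56.3 + 27.38) = 2.667 mV.
Stage 2 is unloaded, so V_B = V_A · R4/(R3+R4) = 2.667 × 48.6/54.82 = 2.364 mV.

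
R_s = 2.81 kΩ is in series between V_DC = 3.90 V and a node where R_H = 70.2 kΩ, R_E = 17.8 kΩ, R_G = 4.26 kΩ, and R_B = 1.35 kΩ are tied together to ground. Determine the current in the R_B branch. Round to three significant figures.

Equivalent of the parallel group: R_p = 0.9561 kΩ.
V_A by voltage divider: V_A = 3.90 × 0.9561/(2.81 + 0.9561) = 0.9901 V.
Branch current I = V_A/R_B = 0.9901/1.35 = 0.7334 mA.

I ≈ 0.733 mA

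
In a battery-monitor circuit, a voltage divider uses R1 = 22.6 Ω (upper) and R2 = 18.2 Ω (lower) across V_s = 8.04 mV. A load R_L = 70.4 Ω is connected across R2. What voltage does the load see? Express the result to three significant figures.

The load sits in parallel with R2, giving an effective lower resistance R2' = R2·R_L/(R2+R_L) = 14.46 Ω.
Now apply the divider: V_out = 8.04 × 0.3902 = 3.137 mV.

V_out ≈ 3.14 mV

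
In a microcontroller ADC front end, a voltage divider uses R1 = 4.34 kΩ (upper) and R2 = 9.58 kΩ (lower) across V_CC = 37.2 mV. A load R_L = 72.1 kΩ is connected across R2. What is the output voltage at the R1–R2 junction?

First combine the lower leg with the load: R2 ‖ R_L = 8.456 kΩ.
Voltage divider with the loaded lower leg: V_out = 37.2 × 8.456/(4.34 + 8.456) = 37.2 × 0.6608 = 24.58 mV.
(Unloaded it would be 25.6 mV; the load pulls it down.)

V_out ≈ 24.6 mV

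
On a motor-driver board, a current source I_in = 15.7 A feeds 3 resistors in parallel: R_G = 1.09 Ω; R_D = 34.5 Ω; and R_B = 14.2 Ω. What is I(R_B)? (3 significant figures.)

I ≈ 1.09 A

Total conductance ΣG = 1/1.09 + 1/34.5 + 1/14.2 = 1.017 (units of 1/Ω).
R_B takes the fraction G_k/ΣG = 0.07042/1.017 = 0.06926, so I = 15.7 × 0.06926 = 1.087 A.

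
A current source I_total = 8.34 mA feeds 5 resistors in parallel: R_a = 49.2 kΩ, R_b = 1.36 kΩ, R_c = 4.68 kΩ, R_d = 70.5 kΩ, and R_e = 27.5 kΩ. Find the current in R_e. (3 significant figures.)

I ≈ 0.297 mA

Conductances: ΣG = 1/49.2 + 1/1.36 + 1/4.68 + 1/70.5 + 1/27.5 = 1.020 (1/kΩ).
Current divider: I(R_e) = I_total · G_k/ΣG = 8.34 × (0.03636/1.020) = 8.34 × 0.03566 = 0.2974 mA.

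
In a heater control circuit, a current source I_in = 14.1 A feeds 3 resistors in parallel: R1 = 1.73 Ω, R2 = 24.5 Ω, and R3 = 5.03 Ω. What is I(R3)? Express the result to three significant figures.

Conductances: ΣG = 1/1.73 + 1/24.5 + 1/5.03 = 0.8177 (1/Ω).
Current divider: I(R3) = I_in · G_k/ΣG = 14.1 × (0.1988/0.8177) = 14.1 × 0.2431 = 3.428 A.

I ≈ 3.43 A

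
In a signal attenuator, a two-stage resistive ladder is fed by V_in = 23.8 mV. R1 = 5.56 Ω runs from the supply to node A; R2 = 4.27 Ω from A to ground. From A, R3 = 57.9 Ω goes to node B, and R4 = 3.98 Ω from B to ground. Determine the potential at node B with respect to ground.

V_B ≈ 0.640 mV

Looking into the second stage from A: R3 + R4 = 61.88 Ω appears in parallel with R2.
R2 ‖ (R3+R4) = 3.994 Ω.
V_A = 23.8 × 3.994/(5.56 + 3.994) = 9.950 mV.
Stage 2 is unloaded, so V_B = V_A · R4/(R3+R4) = 9.950 × 3.98/61.88 = 0.6400 mV.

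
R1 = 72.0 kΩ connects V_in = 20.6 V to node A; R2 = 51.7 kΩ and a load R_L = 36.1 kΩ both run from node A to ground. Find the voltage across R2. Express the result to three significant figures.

V_out ≈ 4.70 V

First combine the lower leg with the load: R2 ‖ R_L = 21.26 kΩ.
Voltage divider with the loaded lower leg: V_out = 20.6 × 21.26/(72.0 + 21.26) = 20.6 × 0.2279 = 4.696 V.
(Unloaded it would be 8.61 V; the load pulls it down.)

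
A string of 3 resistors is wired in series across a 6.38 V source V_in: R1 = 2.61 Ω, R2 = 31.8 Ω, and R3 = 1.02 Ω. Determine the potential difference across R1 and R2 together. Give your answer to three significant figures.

Series total: ΣR = 2.61 + 31.8 + 1.02 = 35.43 Ω.
R_{R1..R2} = 2.61 + 31.8 = 34.41 Ω.
Voltage divider: V = V_in · (34.41 / 35.43) = 6.38 × 0.9712 = 6.196 V.

V ≈ 6.20 V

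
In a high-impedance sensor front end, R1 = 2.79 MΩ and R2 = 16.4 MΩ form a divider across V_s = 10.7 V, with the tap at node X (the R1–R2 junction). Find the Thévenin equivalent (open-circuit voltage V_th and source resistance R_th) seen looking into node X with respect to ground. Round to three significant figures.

V_th ≈ 9.14 V, R_th ≈ 2.38 MΩ

Open-circuit (no load on X): V_th = V_s · R2/(R1 + R2) = 10.7 × 16.4/(2.790 + 16.4) = 9.144 V.
Looking into X with the source shorted: R_th = R1·R2/(R1+R2) = 2.790 × 16.4/19.19 = 2.384 MΩ.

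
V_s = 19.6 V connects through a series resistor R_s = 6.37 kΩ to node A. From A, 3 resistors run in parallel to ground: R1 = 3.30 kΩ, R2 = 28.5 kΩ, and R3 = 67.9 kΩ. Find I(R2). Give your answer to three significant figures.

Parallel bank: R_p = 1/(1/3.30 + 1/28.5 + 1/67.9) = 2.834 kΩ.
V_A by voltage divider: V_A = 19.6 × 2.834/(6.37 + 2.834) = 6.035 V.
I(R2) = V_A / R2 = 6.035/28.5 = 0.2118 mA.

I ≈ 0.212 mA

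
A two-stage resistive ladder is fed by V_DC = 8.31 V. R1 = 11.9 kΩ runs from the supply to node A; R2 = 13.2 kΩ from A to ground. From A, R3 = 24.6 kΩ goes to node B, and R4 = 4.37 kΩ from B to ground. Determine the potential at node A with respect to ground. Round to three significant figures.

Node A sees R2 in parallel with the series input of stage 2, R3 + R4 = 28.97 kΩ.
R2 ‖ (R3+R4) = 9.068 kΩ.
So V_A = 8.31 × 0.4325 = 3.594 V.

V_A ≈ 3.59 V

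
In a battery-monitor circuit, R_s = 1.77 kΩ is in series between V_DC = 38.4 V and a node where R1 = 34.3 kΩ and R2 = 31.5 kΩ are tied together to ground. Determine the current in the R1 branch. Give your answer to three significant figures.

I ≈ 1.01 mA

Combine the parallel branches: R_p = (1/34.3 + 1/31.5)⁻¹ = 16.42 kΩ.
Node voltage V_A = V_DC · R_p/(R_s + R_p) = 38.4 × 0.9027 = 34.66 V.
I(R1) = V_A / R1 = 34.66/34.3 = 1.011 mA.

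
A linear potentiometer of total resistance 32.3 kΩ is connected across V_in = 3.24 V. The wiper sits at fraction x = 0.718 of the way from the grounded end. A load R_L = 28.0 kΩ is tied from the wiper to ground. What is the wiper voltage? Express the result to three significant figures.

V_out ≈ 1.89 V

Split the track: R_lower = x·R_p = 23.19 kΩ, R_upper = (1−x)·R_p = 9.109 kΩ.
(x·R_p) ‖ R_L = 12.68 kΩ.
Then V_out = V_in · 12.68/(9.109 + 12.68) = 1.886 V.
(Unloaded: V_out = x·V_in = 2.33 V.)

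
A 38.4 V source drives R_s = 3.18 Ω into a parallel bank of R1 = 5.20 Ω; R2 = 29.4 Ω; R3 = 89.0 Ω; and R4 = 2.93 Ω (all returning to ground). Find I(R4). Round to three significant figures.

Combine the parallel branches: R_p = (1/5.20 + 1/29.4 + 1/89.0 + 1/2.93)⁻¹ = 1.728 Ω.
Node voltage V_A = V_CC · R_p/(R_s + R_p) = 38.4 × 0.3520 = 13.52 V.
I(R4) = V_A / R4 = 13.52/2.93 = 4.613 A.

I ≈ 4.61 A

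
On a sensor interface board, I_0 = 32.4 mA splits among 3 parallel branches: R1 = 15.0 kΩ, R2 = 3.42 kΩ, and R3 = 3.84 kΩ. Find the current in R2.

I ≈ 15.3 mA

Conductances: ΣG = 1/15.0 + 1/3.42 + 1/3.84 = 0.6195 (1/kΩ).
R2 takes the fraction G_k/ΣG = 0.2924/0.6195 = 0.4720, so I = 32.4 × 0.4720 = 15.29 mA.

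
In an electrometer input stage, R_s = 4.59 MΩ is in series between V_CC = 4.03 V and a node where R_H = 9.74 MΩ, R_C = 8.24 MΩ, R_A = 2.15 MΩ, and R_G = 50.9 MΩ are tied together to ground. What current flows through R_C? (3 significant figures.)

Parallel bank: R_p = 1/(1/9.74 + 1/8.24 + 1/2.15 + 1/50.9) = 1.411 MΩ.
V_A = 4.03 × 1.411/6.001 = 0.9475 V.
Branch current I = V_A/R_C = 0.9475/8.24 = 0.1150 µA.

I ≈ 0.115 µA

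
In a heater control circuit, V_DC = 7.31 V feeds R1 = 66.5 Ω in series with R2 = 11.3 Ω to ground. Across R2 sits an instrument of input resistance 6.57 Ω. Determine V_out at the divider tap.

R2 ‖ R_L = (11.3 × 6.57)/(11.3 + 6.57) = 4.155 Ω.
Then V_out = V_DC · R2'/(R1 + R2') = 7.31 × 4.155/70.65 = 0.4298 V.

V_out ≈ 0.430 V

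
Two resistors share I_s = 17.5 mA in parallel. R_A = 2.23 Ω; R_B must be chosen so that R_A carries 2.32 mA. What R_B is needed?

R_B ≈ 0.341 Ω

In a two-way split, I_A/I_s = R_B/(R_A + R_B).
2.32/17.5 = R_B/(R_A + R_B) → R_B = R_A · (0.1326)/(1 − 0.1326) = 2.23 × 0.1528 = 0.3408 Ω.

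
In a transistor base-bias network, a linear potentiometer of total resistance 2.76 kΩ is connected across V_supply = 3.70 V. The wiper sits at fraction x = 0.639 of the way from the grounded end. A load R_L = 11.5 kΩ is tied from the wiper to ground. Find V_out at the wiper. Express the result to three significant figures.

V_out ≈ 2.24 V

Split the track: R_lower = x·R_p = 1.764 kΩ, R_upper = (1−x)·R_p = 0.9964 kΩ.
R_L loads the lower segment: effective lower R = 1.529 kΩ.
Loaded-divider output: V_out = 3.70 × 0.6055 = 2.240 V.
(Unloaded: V_out = x·V_supply = 2.36 V.)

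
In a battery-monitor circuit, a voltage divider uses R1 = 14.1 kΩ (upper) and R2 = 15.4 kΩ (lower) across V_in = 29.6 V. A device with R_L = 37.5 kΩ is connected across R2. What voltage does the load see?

The load sits in parallel with R2, giving an effective lower resistance R2' = R2·R_L/(R2+R_L) = 10.92 kΩ.
Now apply the divider: V_out = 29.6 × 0.4364 = 12.92 V.
(Unloaded it would be 15.5 V; the load pulls it down.)

V_out ≈ 12.9 V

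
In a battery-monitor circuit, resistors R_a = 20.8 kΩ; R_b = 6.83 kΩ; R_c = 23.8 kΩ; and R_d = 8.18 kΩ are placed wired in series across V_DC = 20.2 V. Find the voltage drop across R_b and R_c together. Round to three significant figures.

V ≈ 10.4 V

Series total: ΣR = 20.8 + 6.83 + 23.8 + 8.18 = 59.61 kΩ.
R_{R_b..R_c} = 6.83 + 23.8 = 30.63 kΩ.
V = V_DC · R/ΣR = 20.2 × 0.5138 = 10.38 V.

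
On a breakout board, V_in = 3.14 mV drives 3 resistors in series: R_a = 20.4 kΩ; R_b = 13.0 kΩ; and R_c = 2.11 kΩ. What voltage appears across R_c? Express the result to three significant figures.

V ≈ 0.187 mV

ΣR = 20.4 + 13.0 + 2.11 = 35.51 kΩ.
By the voltage-divider rule, V = 3.14 × 2.110/35.51 = 0.1866 mV.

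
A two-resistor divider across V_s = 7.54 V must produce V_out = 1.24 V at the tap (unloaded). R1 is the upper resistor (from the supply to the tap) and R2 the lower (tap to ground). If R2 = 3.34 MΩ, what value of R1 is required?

R1 ≈ 17.0 MΩ

The divider ratio is R2/(R1+R2) = 1.24/7.54 = 0.1645.
So R1 = R2 · (V_s/V_out − 1) = 3.34 × (7.54/1.24 − 1) = 3.34 × 5.081 = 16.97 MΩ.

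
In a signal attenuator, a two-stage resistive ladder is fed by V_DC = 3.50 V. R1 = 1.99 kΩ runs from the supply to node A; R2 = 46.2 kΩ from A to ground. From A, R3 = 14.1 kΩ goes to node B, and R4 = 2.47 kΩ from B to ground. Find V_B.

Node A sees R2 in parallel with the series input of stage 2, R3 + R4 = 16.57 kΩ.
R2 ‖ (R3+R4) = 12.20 kΩ.
First divider: V_A = V_DC · 12.20/(1.99 + 12.20) = 3.009 V.
Stage 2 is unloaded, so V_B = V_A · R4/(R3+R4) = 3.009 × 2.47/16.57 = 0.4485 V.

V_B ≈ 0.449 V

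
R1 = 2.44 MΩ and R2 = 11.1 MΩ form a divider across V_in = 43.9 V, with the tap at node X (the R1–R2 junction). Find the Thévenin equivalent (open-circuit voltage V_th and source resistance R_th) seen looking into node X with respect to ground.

With X open, the divider is unloaded: V_th = 43.9 × 11.1/13.54 = 35.99 V.
With V_in suppressed (replaced by a short), R_th = R1 ‖ R2 = (2.440 × 11.1)/(2.440 + 11.1) = 2.000 MΩ.

V_th ≈ 36.0 V, R_th ≈ 2.00 MΩ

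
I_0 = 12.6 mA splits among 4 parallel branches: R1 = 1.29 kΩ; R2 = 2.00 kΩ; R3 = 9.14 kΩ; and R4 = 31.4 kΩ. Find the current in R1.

Total conductance ΣG = 1/1.29 + 1/2.00 + 1/9.14 + 1/31.4 = 1.416 (units of 1/kΩ).
By the current-divider rule, I = I_0 · G_k/ΣG = 12.6 × 0.5473 = 6.896 mA.

I ≈ 6.90 mA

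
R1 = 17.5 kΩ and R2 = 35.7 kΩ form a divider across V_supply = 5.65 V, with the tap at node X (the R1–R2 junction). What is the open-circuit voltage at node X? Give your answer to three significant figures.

With X open, the divider is unloaded: V_th = 5.65 × 35.7/53.20 = 3.791 V.

V_th ≈ 3.79 V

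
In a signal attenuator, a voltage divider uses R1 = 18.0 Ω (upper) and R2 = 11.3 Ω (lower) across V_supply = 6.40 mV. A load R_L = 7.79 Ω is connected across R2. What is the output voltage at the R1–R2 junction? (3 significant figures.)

First combine the lower leg with the load: R2 ‖ R_L = 4.611 Ω.
Then V_out = V_supply · R2'/(R1 + R2') = 6.40 × 4.611/22.61 = 1.305 mV.
(Unloaded it would be 2.47 mV; the load pulls it down.)

V_out ≈ 1.31 mV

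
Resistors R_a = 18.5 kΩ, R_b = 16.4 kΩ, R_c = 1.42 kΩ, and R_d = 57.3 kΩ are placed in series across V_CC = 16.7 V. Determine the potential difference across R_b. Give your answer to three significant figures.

V ≈ 2.93 V

Total series resistance ΣR = 18.5 + 16.4 + 1.42 + 57.3 = 93.62 kΩ.
V = V_CC · R/ΣR = 16.7 × 0.1752 = 2.925 V.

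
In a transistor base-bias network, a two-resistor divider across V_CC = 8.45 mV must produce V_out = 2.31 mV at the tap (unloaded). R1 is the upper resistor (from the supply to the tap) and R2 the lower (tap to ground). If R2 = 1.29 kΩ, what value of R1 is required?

Required fraction k = V_out/V_CC = 0.2734.
Rearranging, R1 = R2·(1−k)/k = 1.29 × 2.658 = 3.429 kΩ.

R1 ≈ 3.43 kΩ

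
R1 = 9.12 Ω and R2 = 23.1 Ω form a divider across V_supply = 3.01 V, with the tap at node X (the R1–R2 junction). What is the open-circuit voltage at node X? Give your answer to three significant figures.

V_th is the unloaded tap voltage: V_supply · R2/(R1+R2) = 3.01 × 0.7169 = 2.158 V.

V_th ≈ 2.16 V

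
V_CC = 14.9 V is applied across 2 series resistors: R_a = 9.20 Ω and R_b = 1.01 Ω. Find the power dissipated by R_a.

P ≈ 19.6 W

ΣR = 10.21 Ω → I = 14.9/10.21 = 1.459 A.
V(R_a) = I·R = 13.43 V; P = V·I = 13.43 × 1.459 = 19.59 W.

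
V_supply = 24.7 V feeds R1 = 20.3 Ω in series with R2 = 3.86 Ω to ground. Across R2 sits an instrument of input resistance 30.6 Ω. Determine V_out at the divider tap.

First combine the lower leg with the load: R2 ‖ R_L = 3.428 Ω.
Voltage divider with the loaded lower leg: V_out = 24.7 × 3.428/(20.3 + 3.428) = 24.7 × 0.1445 = 3.568 V.
(Unloaded it would be 3.95 V; the load pulls it down.)

V_out ≈ 3.57 V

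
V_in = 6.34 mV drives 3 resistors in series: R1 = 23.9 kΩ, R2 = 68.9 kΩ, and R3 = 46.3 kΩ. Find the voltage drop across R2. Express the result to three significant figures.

Total series resistance ΣR = 23.9 + 68.9 + 46.3 = 139.1 kΩ.
By the voltage-divider rule, V = 6.34 × 68.90/139.1 = 3.140 mV.

V ≈ 3.14 mV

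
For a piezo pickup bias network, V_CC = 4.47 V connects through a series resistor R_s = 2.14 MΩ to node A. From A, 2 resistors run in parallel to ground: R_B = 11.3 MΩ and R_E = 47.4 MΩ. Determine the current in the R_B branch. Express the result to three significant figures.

I ≈ 0.320 µA

Parallel bank: R_p = 1/(1/11.3 + 1/47.4) = 9.125 MΩ.
V_A = 4.47 × 9.125/11.26 = 3.621 V.
Branch current I = V_A/R_B = 3.621/11.3 = 0.3204 µA.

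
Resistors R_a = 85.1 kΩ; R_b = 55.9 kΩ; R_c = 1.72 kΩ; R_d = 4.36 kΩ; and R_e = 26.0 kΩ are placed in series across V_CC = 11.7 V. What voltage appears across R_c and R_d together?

Series total: ΣR = 85.1 + 55.9 + 1.72 + 4.36 + 26.0 = 173.1 kΩ.
R_{R_c..R_d} = 1.72 + 4.36 = 6.080 kΩ.
Voltage divider: V = V_CC · (6.080 / 173.1) = 11.7 × 0.03513 = 0.4110 V.

V ≈ 0.411 V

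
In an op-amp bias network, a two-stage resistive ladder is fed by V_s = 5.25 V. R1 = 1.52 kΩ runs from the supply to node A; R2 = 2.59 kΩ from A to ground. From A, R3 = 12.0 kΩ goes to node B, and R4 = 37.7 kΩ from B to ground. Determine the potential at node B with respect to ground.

V_B ≈ 2.46 V

Node A sees R2 in parallel with the series input of stage 2, R3 + R4 = 49.70 kΩ.
R2 ‖ (R3+R4) = 2.462 kΩ.
So V_A = 5.25 × 0.6183 = 3.246 V.
V_B = V_A × 0.7586 = 2.462 V.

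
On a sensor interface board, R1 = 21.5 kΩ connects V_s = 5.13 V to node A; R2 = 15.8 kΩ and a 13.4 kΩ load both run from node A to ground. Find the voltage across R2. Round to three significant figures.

R2 ‖ R_L = (15.8 × 13.4)/(15.8 + 13.4) = 7.251 kΩ.
Now apply the divider: V_out = 5.13 × 0.2522 = 1.294 V.

V_out ≈ 1.29 V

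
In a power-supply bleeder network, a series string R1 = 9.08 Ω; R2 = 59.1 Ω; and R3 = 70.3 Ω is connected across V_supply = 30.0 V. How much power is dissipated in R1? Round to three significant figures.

The common current is I = 30.0/138.5 = 0.2166 A.
V(R1) = I·R = 1.967 V; P = V·I = 1.967 × 0.2166 = 0.4261 W.

P ≈ 0.426 W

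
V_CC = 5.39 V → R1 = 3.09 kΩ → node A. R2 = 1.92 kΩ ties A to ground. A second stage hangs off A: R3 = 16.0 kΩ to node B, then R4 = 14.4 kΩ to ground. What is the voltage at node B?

V_B ≈ 0.942 V

The second stage (R3 + R4 = 30.40 kΩ) loads node A in parallel with R2.
R2 ‖ (R3+R4) = 1.806 kΩ.
V_A = 5.39 × 1.806/(3.09 + 1.806) = 1.988 V.
Then the unloaded second divider: V_B = V_A × R4/(R3+R4) = 1.988 × 0.4737 = 0.9418 V.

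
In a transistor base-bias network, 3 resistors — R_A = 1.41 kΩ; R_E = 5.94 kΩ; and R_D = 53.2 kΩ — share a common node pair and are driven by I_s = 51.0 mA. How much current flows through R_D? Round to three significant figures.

I ≈ 1.07 mA

Conductances: ΣG = 1/1.41 + 1/5.94 + 1/53.2 = 0.8964 (1/kΩ).
Current divider: I(R_D) = I_s · G_k/ΣG = 51.0 × (0.01880/0.8964) = 51.0 × 0.02097 = 1.069 mA.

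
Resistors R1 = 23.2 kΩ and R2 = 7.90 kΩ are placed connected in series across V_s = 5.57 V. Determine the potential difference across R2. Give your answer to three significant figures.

Series total: ΣR = 23.2 + 7.90 = 31.10 kΩ.
V = V_s · R/ΣR = 5.57 × 0.2540 = 1.415 V.

V ≈ 1.41 V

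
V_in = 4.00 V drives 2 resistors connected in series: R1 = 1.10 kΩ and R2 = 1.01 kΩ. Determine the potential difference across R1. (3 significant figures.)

V ≈ 2.09 V

ΣR = 1.10 + 1.01 = 2.110 kΩ.
By the voltage-divider rule, V = 4.00 × 1.100/2.110 = 2.085 V.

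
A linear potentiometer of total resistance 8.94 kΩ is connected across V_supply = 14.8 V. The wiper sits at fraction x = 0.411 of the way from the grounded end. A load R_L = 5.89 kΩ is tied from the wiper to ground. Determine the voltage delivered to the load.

V_out ≈ 4.45 V

The pot divides into 5.266 kΩ above the wiper and 3.674 kΩ below.
Lower segment in parallel with the load: 3.674 ‖ 5.89 = 2.263 kΩ.
Loaded-divider output: V_out = 14.8 × 0.3006 = 4.448 V.
(Unloaded: V_out = x·V_supply = 6.08 V.)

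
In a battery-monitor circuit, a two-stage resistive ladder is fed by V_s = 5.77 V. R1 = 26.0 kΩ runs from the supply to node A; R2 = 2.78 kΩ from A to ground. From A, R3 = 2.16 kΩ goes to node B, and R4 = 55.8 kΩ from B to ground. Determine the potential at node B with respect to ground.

V_B ≈ 0.514 V

Node A sees R2 in parallel with the series input of stage 2, R3 + R4 = 57.96 kΩ.
R2 ‖ (R3+R4) = 2.653 kΩ.
So V_A = 5.77 × 0.09258 = 0.5342 V.
Then the unloaded second divider: V_B = V_A × R4/(R3+R4) = 0.5342 × 0.9627 = 0.5143 V.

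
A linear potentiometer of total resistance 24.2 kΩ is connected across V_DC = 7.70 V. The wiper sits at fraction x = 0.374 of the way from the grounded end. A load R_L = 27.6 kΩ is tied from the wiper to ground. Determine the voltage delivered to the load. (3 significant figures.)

Lower segment x·R_p = 9.051 kΩ; upper segment (1−x)·R_p = 15.15 kΩ.
R_L loads the lower segment: effective lower R = 6.816 kΩ.
Then V_out = V_DC · 6.816/(15.15 + 6.816) = 2.389 V.
(Unloaded: V_out = x·V_DC = 2.88 V.)

V_out ≈ 2.39 V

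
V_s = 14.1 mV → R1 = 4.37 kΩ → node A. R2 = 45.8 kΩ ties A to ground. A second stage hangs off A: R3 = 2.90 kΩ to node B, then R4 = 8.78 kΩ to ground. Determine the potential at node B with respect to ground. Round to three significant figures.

Looking into the second stage from A: R3 + R4 = 11.68 kΩ appears in parallel with R2.
R2 ‖ (R3+R4) = 9.307 kΩ.
First divider: V_A = V_s · 9.307/(4.37 + 9.307) = 9.595 mV.
Then the unloaded second divider: V_B = V_A × R4/(R3+R4) = 9.595 × 0.7517 = 7.212 mV.

V_B ≈ 7.21 mV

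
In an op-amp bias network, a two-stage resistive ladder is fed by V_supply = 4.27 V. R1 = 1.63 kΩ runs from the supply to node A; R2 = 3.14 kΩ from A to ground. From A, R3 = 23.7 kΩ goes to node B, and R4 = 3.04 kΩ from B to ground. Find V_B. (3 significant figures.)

Looking into the second stage from A: R3 + R4 = 26.74 kΩ appears in parallel with R2.
R2 ‖ (R3+R4) = 2.810 kΩ.
V_A = 4.27 × 2.810/(1.63 + 2.810) = 2.702 V.
Stage 2 is unloaded, so V_B = V_A · R4/(R3+R4) = 2.702 × 3.04/26.74 = 0.3072 V.

V_B ≈ 0.307 V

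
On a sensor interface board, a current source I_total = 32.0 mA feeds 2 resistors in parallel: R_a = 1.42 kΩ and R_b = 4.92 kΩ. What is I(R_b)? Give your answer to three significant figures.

For two parallel branches, I_k = I_total · (other R)/(sum of R).
I(R_b) = 32.0 × 1.42/(1.42 + 4.92) = 32.0 × 0.2240 = 7.167 mA.

I ≈ 7.17 mA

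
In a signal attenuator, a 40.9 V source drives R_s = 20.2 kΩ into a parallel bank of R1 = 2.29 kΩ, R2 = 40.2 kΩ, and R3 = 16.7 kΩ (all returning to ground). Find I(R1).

Combine the parallel branches: R_p = (1/2.29 + 1/40.2 + 1/16.7)⁻¹ = 1.918 kΩ.
V_A by voltage divider: V_A = 40.9 × 1.918/(20.2 + 1.918) = 3.546 V.
I(R1) = V_A / R1 = 3.546/2.29 = 1.549 mA.
(Check via current divider: I_total = 1.849 mA; share G_k/ΣG = 0.8375 → same result.)

I ≈ 1.55 mA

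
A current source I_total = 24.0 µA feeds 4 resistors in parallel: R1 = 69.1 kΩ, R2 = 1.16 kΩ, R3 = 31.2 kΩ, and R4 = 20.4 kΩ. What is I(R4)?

Conductances: ΣG = 1/69.1 + 1/1.16 + 1/31.2 + 1/20.4 = 0.9576 (1/kΩ).
Current divider: I(R4) = I_total · G_k/ΣG = 24.0 × (0.04902/0.9576) = 24.0 × 0.05119 = 1.229 µA.

I ≈ 1.23 µA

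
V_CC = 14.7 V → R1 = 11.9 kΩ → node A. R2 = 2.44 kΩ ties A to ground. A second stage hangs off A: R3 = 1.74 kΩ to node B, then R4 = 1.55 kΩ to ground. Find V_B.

Looking into the second stage from A: R3 + R4 = 3.290 kΩ appears in parallel with R2.
Effective lower resistance at A: R2 ‖ 3.290 = 1.401 kΩ.
So V_A = 14.7 × 0.1053 = 1.548 V.
Stage 2 is unloaded, so V_B = V_A · R4/(R3+R4) = 1.548 × 1.55/3.290 = 0.7295 V.

V_B ≈ 0.729 V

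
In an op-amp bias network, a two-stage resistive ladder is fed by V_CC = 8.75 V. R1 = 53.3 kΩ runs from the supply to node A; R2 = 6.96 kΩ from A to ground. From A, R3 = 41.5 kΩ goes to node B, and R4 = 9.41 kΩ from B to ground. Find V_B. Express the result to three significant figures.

V_B ≈ 0.167 V

Looking into the second stage from A: R3 + R4 = 50.91 kΩ appears in parallel with R2.
Effective lower resistance at A: R2 ‖ 50.91 = 6.123 kΩ.
V_A = 8.75 × 6.123/(53.3 + 6.123) = 0.9016 V.
Stage 2 is unloaded, so V_B = V_A · R4/(R3+R4) = 0.9016 × 9.41/50.91 = 0.1666 V.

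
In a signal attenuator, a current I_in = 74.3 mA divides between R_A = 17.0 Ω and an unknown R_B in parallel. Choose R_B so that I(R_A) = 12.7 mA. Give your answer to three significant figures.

The fraction through R_A equals R_B/(R_A+R_B).
With f = 0.1709, R_B = R_A · f/(1−f) = 17.0 × 0.2062 = 3.505 Ω.

R_B ≈ 3.50 Ω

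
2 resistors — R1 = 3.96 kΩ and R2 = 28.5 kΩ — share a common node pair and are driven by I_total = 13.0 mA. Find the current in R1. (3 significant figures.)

I ≈ 11.4 mA

With just two branches, the current splits inversely with resistance.
So I = 13.0 × 28.5/32.46 = 11.41 mA.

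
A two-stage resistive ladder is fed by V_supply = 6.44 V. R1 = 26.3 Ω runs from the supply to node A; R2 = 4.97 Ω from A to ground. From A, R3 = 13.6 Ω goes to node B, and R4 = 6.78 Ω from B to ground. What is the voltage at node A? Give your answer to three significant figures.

V_A ≈ 0.849 V

Node A sees R2 in parallel with the series input of stage 2, R3 + R4 = 20.38 Ω.
Effective lower resistance at A: R2 ‖ 20.38 = 3.996 Ω.
So V_A = 6.44 × 0.1319 = 0.8494 V.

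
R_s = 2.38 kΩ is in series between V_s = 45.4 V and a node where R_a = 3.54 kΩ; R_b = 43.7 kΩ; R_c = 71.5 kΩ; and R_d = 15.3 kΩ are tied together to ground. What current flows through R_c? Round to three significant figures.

I ≈ 0.331 mA

Equivalent of the parallel group: R_p = 2.599 kΩ.
V_A = 45.4 × 2.599/4.979 = 23.70 V.
I(R_c) = V_A / R_c = 23.70/71.5 = 0.3315 mA.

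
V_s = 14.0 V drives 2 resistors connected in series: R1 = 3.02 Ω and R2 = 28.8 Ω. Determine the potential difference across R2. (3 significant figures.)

Series total: ΣR = 3.02 + 28.8 = 31.82 Ω.
V = V_s · R/ΣR = 14.0 × 0.9051 = 12.67 V.

V ≈ 12.7 V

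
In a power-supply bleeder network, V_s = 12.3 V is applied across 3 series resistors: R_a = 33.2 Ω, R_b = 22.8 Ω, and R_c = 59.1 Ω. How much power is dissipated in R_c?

Series current I = V_s/ΣR = 12.3/115.1 = 0.1069 A.
V(R_c) = I·R = 6.316 V; P = V·I = 6.316 × 0.1069 = 0.6749 W.

P ≈ 0.675 W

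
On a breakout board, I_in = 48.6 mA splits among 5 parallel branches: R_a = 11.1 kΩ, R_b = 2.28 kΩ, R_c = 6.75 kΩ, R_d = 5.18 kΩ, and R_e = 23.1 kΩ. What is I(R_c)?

I ≈ 7.88 mA

Conductances: ΣG = 1/11.1 + 1/2.28 + 1/6.75 + 1/5.18 + 1/23.1 = 0.9132 (1/kΩ).
R_c takes the fraction G_k/ΣG = 0.1481/0.9132 = 0.1622, so I = 48.6 × 0.1622 = 7.885 mA.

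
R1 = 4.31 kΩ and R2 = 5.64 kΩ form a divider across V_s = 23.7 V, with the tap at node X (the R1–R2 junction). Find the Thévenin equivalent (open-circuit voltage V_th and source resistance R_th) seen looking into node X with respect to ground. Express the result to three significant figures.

V_th ≈ 13.4 V, R_th ≈ 2.44 kΩ

V_th is the unloaded tap voltage: V_s · R2/(R1+R2) = 23.7 × 0.5668 = 13.43 V.
With V_s suppressed (replaced by a short), R_th = R1 ‖ R2 = (4.310 × 5.64)/(4.310 + 5.64) = 2.443 kΩ.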